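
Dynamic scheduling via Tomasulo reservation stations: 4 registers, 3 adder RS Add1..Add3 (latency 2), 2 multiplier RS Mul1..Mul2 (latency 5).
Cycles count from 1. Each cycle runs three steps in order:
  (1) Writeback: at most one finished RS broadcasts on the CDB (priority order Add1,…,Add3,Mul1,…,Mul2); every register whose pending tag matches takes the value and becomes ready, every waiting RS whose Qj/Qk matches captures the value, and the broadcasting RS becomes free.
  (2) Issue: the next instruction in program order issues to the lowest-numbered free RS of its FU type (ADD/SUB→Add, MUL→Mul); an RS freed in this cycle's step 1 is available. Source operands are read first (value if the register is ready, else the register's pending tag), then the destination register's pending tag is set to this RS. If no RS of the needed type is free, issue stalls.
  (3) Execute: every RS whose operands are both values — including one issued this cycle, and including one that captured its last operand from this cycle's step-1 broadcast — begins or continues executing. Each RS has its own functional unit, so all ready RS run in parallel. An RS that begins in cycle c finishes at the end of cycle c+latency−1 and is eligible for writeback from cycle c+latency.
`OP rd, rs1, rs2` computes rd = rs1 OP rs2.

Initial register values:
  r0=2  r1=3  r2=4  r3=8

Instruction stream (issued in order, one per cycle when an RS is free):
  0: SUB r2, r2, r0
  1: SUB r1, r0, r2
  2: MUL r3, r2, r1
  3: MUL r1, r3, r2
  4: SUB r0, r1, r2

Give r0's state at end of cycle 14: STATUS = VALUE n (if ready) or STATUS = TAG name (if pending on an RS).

cycle 1: issue SUB r2<-Add1 // r0:2,r1:3,r2:Add1,r3:8
cycle 2: issue SUB r1<-Add2 // r0:2,r1:Add2,r2:Add1,r3:8
cycle 3: CDB Add1=2; issue MUL r3<-Mul1 // r0:2,r1:Add2,r2:2,r3:Mul1
cycle 4: issue MUL r1<-Mul2 // r0:2,r1:Mul2,r2:2,r3:Mul1
cycle 5: CDB Add2=0; issue SUB r0<-Add1 // r0:Add1,r1:Mul2,r2:2,r3:Mul1
cycle 6: - // r0:Add1,r1:Mul2,r2:2,r3:Mul1
cycle 7: - // r0:Add1,r1:Mul2,r2:2,r3:Mul1
cycle 8: - // r0:Add1,r1:Mul2,r2:2,r3:Mul1
cycle 9: - // r0:Add1,r1:Mul2,r2:2,r3:Mul1
cycle 10: CDB Mul1=0 // r0:Add1,r1:Mul2,r2:2,r3:0
cycle 11: - // r0:Add1,r1:Mul2,r2:2,r3:0
cycle 12: - // r0:Add1,r1:Mul2,r2:2,r3:0
cycle 13: - // r0:Add1,r1:Mul2,r2:2,r3:0
cycle 14: - // r0:Add1,r1:Mul2,r2:2,r3:0

STATUS = TAG Add1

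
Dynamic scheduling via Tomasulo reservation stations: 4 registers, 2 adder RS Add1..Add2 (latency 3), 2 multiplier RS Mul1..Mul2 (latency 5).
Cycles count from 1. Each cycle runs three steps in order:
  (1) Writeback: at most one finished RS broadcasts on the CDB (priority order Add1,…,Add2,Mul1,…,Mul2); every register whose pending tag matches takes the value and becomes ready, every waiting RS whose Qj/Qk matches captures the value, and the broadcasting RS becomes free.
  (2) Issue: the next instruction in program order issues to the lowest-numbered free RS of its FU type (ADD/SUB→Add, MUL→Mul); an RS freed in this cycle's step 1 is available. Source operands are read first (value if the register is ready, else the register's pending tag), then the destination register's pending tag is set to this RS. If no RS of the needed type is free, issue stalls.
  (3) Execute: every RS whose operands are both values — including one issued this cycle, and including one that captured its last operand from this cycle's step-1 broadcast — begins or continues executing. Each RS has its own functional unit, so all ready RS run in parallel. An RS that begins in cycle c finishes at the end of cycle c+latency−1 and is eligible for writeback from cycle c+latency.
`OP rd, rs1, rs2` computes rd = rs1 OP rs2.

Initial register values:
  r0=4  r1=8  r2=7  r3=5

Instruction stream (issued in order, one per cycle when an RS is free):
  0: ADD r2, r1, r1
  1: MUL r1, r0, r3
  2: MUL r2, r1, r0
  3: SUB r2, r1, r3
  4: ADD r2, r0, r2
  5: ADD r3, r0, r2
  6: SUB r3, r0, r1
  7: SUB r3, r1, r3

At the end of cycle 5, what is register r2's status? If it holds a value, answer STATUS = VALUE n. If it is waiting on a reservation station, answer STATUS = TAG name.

  c1: issue ADD r2<-Add1  regs: r0:4,r1:8,r2:Add1,r3:5
  c2: issue MUL r1<-Mul1  regs: r0:4,r1:Mul1,r2:Add1,r3:5
  c3: issue MUL r2<-Mul2  regs: r0:4,r1:Mul1,r2:Mul2,r3:5
  c4: CDB Add1=16; issue SUB r2<-Add1  regs: r0:4,r1:Mul1,r2:Add1,r3:5
  c5: issue ADD r2<-Add2  regs: r0:4,r1:Mul1,r2:Add2,r3:5

STATUS = TAG Add2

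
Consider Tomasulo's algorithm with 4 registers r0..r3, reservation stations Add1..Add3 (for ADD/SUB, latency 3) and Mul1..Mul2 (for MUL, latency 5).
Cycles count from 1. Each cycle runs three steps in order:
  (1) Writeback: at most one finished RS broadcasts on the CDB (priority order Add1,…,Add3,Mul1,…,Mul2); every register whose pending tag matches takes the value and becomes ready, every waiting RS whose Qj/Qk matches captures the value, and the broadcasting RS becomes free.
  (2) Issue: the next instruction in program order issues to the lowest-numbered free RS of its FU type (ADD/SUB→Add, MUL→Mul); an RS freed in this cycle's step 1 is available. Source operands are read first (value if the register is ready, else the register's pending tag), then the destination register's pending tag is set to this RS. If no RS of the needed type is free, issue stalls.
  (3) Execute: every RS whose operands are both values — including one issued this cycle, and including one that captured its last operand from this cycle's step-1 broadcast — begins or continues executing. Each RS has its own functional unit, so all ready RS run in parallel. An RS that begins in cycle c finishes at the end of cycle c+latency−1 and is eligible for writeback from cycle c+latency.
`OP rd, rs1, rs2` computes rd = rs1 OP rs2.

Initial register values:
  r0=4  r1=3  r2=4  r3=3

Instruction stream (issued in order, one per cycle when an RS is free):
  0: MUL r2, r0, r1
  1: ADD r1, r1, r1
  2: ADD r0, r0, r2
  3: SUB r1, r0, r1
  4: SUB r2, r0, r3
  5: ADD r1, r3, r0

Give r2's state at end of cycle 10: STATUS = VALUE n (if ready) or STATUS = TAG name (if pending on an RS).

STATUS = TAG Add1

c1: issue MUL r2<-Mul1 | r0:4,r1:3,r2:Mul1,r3:3
c2: issue ADD r1<-Add1 | r0:4,r1:Add1,r2:Mul1,r3:3
c3: issue ADD r0<-Add2 | r0:Add2,r1:Add1,r2:Mul1,r3:3
c4: issue SUB r1<-Add3 | r0:Add2,r1:Add3,r2:Mul1,r3:3
c5: CDB Add1=6; issue SUB r2<-Add1 | r0:Add2,r1:Add3,r2:Add1,r3:3
c6: CDB Mul1=12; stall | r0:Add2,r1:Add3,r2:Add1,r3:3
c7: stall | r0:Add2,r1:Add3,r2:Add1,r3:3
c8: stall | r0:Add2,r1:Add3,r2:Add1,r3:3
c9: CDB Add2=16; issue ADD r1<-Add2 | r0:16,r1:Add2,r2:Add1,r3:3
c10: - | r0:16,r1:Add2,r2:Add1,r3:3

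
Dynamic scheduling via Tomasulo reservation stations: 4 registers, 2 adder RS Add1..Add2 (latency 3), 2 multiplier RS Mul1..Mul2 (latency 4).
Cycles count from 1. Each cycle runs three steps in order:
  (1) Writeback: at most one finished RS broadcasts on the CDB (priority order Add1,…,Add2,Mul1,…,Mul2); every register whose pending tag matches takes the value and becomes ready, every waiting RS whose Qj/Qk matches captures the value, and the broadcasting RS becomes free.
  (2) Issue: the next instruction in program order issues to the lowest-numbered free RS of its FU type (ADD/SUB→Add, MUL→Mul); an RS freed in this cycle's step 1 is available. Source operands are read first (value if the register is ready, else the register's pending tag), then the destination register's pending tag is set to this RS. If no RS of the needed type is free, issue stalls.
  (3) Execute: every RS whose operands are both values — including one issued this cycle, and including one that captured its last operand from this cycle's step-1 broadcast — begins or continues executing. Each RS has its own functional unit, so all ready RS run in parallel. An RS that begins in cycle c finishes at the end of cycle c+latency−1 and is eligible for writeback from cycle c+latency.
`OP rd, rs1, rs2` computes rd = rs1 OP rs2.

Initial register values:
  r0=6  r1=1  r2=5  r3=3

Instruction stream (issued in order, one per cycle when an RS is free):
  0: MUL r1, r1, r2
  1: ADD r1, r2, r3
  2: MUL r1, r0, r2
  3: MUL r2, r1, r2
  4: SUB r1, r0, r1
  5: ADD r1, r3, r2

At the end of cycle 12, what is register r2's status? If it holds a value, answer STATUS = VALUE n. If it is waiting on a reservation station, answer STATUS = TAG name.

STATUS = VALUE 150

c1: issue MUL r1<-Mul1 | r0:6,r1:Mul1,r2:5,r3:3
c2: issue ADD r1<-Add1 | r0:6,r1:Add1,r2:5,r3:3
c3: issue MUL r1<-Mul2 | r0:6,r1:Mul2,r2:5,r3:3
c4: stall | r0:6,r1:Mul2,r2:5,r3:3
c5: CDB Add1=8; stall | r0:6,r1:Mul2,r2:5,r3:3
c6: CDB Mul1=5; issue MUL r2<-Mul1 | r0:6,r1:Mul2,r2:Mul1,r3:3
c7: CDB Mul2=30; issue SUB r1<-Add1 | r0:6,r1:Add1,r2:Mul1,r3:3
c8: issue ADD r1<-Add2 | r0:6,r1:Add2,r2:Mul1,r3:3
c9: - | r0:6,r1:Add2,r2:Mul1,r3:3
c10: CDB Add1=-24 | r0:6,r1:Add2,r2:Mul1,r3:3
c11: CDB Mul1=150 | r0:6,r1:Add2,r2:150,r3:3
c12: - | r0:6,r1:Add2,r2:150,r3:3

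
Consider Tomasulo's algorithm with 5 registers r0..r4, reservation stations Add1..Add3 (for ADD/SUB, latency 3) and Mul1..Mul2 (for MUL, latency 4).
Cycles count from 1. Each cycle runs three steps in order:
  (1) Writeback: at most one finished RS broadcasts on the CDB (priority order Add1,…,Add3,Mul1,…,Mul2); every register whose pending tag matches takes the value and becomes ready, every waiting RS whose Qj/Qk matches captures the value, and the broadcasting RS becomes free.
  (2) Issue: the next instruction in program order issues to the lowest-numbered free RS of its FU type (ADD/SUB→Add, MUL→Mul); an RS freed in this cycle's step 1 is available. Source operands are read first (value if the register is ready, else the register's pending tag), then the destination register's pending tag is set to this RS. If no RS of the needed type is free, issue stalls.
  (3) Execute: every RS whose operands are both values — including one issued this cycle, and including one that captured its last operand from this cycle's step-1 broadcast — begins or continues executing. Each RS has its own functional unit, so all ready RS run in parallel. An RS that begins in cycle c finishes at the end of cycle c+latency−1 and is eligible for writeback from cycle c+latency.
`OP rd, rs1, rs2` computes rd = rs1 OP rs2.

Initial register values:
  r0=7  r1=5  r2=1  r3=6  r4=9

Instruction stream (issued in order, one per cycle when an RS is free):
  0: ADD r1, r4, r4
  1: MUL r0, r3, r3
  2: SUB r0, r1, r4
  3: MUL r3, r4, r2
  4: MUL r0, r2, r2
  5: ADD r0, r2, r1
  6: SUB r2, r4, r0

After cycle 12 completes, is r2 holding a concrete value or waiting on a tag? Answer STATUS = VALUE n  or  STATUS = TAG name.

cycle 1: issue ADD r1<-Add1 // r0:7,r1:Add1,r2:1,r3:6,r4:9
cycle 2: issue MUL r0<-Mul1 // r0:Mul1,r1:Add1,r2:1,r3:6,r4:9
cycle 3: issue SUB r0<-Add2 // r0:Add2,r1:Add1,r2:1,r3:6,r4:9
cycle 4: CDB Add1=18; issue MUL r3<-Mul2 // r0:Add2,r1:18,r2:1,r3:Mul2,r4:9
cycle 5: stall // r0:Add2,r1:18,r2:1,r3:Mul2,r4:9
cycle 6: CDB Mul1=36; issue MUL r0<-Mul1 // r0:Mul1,r1:18,r2:1,r3:Mul2,r4:9
cycle 7: CDB Add2=9; issue ADD r0<-Add1 // r0:Add1,r1:18,r2:1,r3:Mul2,r4:9
cycle 8: CDB Mul2=9; issue SUB r2<-Add2 // r0:Add1,r1:18,r2:Add2,r3:9,r4:9
cycle 9: - // r0:Add1,r1:18,r2:Add2,r3:9,r4:9
cycle 10: CDB Add1=19 // r0:19,r1:18,r2:Add2,r3:9,r4:9
cycle 11: CDB Mul1=1 // r0:19,r1:18,r2:Add2,r3:9,r4:9
cycle 12: - // r0:19,r1:18,r2:Add2,r3:9,r4:9

STATUS = TAG Add2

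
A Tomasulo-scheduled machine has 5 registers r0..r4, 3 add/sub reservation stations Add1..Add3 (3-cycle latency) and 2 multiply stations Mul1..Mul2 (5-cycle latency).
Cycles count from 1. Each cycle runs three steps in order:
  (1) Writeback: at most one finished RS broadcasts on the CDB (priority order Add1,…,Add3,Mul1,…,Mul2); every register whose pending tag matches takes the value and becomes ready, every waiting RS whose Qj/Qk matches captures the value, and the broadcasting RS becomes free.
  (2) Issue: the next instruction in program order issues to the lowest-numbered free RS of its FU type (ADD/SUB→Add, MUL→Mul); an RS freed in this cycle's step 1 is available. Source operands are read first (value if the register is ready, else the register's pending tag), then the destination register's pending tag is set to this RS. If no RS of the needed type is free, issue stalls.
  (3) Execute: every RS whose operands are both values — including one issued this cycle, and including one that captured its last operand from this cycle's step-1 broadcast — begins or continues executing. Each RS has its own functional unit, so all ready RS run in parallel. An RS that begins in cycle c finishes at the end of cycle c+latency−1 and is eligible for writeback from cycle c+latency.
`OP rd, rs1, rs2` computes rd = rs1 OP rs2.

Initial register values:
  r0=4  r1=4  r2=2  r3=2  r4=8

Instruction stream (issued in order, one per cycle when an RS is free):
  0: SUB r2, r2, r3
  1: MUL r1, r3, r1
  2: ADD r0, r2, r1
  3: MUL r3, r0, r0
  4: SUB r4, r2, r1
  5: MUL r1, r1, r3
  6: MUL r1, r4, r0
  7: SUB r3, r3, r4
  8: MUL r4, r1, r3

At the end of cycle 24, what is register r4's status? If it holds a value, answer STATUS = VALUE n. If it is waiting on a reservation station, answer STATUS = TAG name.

STATUS = TAG Mul1

c1: issue SUB r2<-Add1 | r0:4,r1:4,r2:Add1,r3:2,r4:8
c2: issue MUL r1<-Mul1 | r0:4,r1:Mul1,r2:Add1,r3:2,r4:8
c3: issue ADD r0<-Add2 | r0:Add2,r1:Mul1,r2:Add1,r3:2,r4:8
c4: CDB Add1=0; issue MUL r3<-Mul2 | r0:Add2,r1:Mul1,r2:0,r3:Mul2,r4:8
c5: issue SUB r4<-Add1 | r0:Add2,r1:Mul1,r2:0,r3:Mul2,r4:Add1
c6: stall | r0:Add2,r1:Mul1,r2:0,r3:Mul2,r4:Add1
c7: CDB Mul1=8; issue MUL r1<-Mul1 | r0:Add2,r1:Mul1,r2:0,r3:Mul2,r4:Add1
c8: stall | r0:Add2,r1:Mul1,r2:0,r3:Mul2,r4:Add1
c9: stall | r0:Add2,r1:Mul1,r2:0,r3:Mul2,r4:Add1
c10: CDB Add1=-8; stall | r0:Add2,r1:Mul1,r2:0,r3:Mul2,r4:-8
c11: CDB Add2=8; stall | r0:8,r1:Mul1,r2:0,r3:Mul2,r4:-8
c12: stall | r0:8,r1:Mul1,r2:0,r3:Mul2,r4:-8
c13: stall | r0:8,r1:Mul1,r2:0,r3:Mul2,r4:-8
c14: stall | r0:8,r1:Mul1,r2:0,r3:Mul2,r4:-8
c15: stall | r0:8,r1:Mul1,r2:0,r3:Mul2,r4:-8
c16: CDB Mul2=64; issue MUL r1<-Mul2 | r0:8,r1:Mul2,r2:0,r3:64,r4:-8
c17: issue SUB r3<-Add1 | r0:8,r1:Mul2,r2:0,r3:Add1,r4:-8
c18: stall | r0:8,r1:Mul2,r2:0,r3:Add1,r4:-8
c19: stall | r0:8,r1:Mul2,r2:0,r3:Add1,r4:-8
c20: CDB Add1=72; stall | r0:8,r1:Mul2,r2:0,r3:72,r4:-8
c21: CDB Mul1=512; issue MUL r4<-Mul1 | r0:8,r1:Mul2,r2:0,r3:72,r4:Mul1
c22: CDB Mul2=-64 | r0:8,r1:-64,r2:0,r3:72,r4:Mul1
c23: - | r0:8,r1:-64,r2:0,r3:72,r4:Mul1
c24: - | r0:8,r1:-64,r2:0,r3:72,r4:Mul1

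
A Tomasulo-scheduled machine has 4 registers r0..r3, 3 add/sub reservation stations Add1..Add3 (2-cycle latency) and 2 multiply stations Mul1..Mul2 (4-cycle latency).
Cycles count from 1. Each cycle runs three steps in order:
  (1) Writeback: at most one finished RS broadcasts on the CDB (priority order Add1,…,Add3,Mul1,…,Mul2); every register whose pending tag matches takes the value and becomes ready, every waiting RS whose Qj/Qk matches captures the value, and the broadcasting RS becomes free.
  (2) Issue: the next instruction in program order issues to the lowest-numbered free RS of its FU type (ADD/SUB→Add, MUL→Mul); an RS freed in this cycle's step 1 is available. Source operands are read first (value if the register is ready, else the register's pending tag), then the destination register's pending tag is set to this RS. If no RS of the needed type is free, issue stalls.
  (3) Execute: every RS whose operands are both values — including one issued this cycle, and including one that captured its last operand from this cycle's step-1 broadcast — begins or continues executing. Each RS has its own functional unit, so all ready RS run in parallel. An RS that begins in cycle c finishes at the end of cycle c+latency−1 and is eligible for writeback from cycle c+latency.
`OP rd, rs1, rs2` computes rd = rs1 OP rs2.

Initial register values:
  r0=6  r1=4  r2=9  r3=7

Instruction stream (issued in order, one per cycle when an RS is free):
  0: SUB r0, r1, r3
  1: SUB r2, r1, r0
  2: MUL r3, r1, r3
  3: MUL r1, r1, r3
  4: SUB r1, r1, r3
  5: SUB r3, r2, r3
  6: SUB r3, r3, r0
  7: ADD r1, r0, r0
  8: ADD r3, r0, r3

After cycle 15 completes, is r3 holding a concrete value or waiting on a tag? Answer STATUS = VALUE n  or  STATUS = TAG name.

c1: issue SUB r0<-Add1 | r0:Add1,r1:4,r2:9,r3:7
c2: issue SUB r2<-Add2 | r0:Add1,r1:4,r2:Add2,r3:7
c3: CDB Add1=-3; issue MUL r3<-Mul1 | r0:-3,r1:4,r2:Add2,r3:Mul1
c4: issue MUL r1<-Mul2 | r0:-3,r1:Mul2,r2:Add2,r3:Mul1
c5: CDB Add2=7; issue SUB r1<-Add1 | r0:-3,r1:Add1,r2:7,r3:Mul1
c6: issue SUB r3<-Add2 | r0:-3,r1:Add1,r2:7,r3:Add2
c7: CDB Mul1=28; issue SUB r3<-Add3 | r0:-3,r1:Add1,r2:7,r3:Add3
c8: stall | r0:-3,r1:Add1,r2:7,r3:Add3
c9: CDB Add2=-21; issue ADD r1<-Add2 | r0:-3,r1:Add2,r2:7,r3:Add3
c10: stall | r0:-3,r1:Add2,r2:7,r3:Add3
c11: CDB Add2=-6; issue ADD r3<-Add2 | r0:-3,r1:-6,r2:7,r3:Add2
c12: CDB Add3=-18 | r0:-3,r1:-6,r2:7,r3:Add2
c13: CDB Mul2=112 | r0:-3,r1:-6,r2:7,r3:Add2
c14: CDB Add2=-21 | r0:-3,r1:-6,r2:7,r3:-21
c15: CDB Add1=84 | r0:-3,r1:-6,r2:7,r3:-21

STATUS = VALUE -21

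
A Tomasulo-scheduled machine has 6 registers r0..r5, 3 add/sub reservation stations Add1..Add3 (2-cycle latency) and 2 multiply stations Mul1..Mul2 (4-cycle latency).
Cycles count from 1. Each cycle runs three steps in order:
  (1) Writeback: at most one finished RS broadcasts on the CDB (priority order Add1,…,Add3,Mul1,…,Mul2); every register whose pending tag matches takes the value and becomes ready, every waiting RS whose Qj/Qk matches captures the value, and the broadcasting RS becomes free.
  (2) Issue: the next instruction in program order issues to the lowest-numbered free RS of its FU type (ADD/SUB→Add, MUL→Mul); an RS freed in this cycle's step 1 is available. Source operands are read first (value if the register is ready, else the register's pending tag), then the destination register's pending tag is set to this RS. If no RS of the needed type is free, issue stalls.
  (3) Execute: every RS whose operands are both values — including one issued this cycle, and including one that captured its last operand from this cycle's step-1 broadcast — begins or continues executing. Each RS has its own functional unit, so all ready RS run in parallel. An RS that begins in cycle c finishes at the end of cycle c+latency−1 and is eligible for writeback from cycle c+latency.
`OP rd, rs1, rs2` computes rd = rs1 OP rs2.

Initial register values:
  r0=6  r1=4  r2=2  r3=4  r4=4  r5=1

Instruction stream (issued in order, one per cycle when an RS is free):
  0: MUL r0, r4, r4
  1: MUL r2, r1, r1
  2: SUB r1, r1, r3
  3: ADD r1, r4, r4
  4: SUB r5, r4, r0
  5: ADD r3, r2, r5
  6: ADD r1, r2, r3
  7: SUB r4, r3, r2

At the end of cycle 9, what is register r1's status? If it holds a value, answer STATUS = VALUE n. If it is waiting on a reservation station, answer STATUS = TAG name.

cycle 1: issue MUL r0<-Mul1 // r0:Mul1,r1:4,r2:2,r3:4,r4:4,r5:1
cycle 2: issue MUL r2<-Mul2 // r0:Mul1,r1:4,r2:Mul2,r3:4,r4:4,r5:1
cycle 3: issue SUB r1<-Add1 // r0:Mul1,r1:Add1,r2:Mul2,r3:4,r4:4,r5:1
cycle 4: issue ADD r1<-Add2 // r0:Mul1,r1:Add2,r2:Mul2,r3:4,r4:4,r5:1
cycle 5: CDB Add1=0; issue SUB r5<-Add1 // r0:Mul1,r1:Add2,r2:Mul2,r3:4,r4:4,r5:Add1
cycle 6: CDB Add2=8; issue ADD r3<-Add2 // r0:Mul1,r1:8,r2:Mul2,r3:Add2,r4:4,r5:Add1
cycle 7: CDB Mul1=16; issue ADD r1<-Add3 // r0:16,r1:Add3,r2:Mul2,r3:Add2,r4:4,r5:Add1
cycle 8: CDB Mul2=16; stall // r0:16,r1:Add3,r2:16,r3:Add2,r4:4,r5:Add1
cycle 9: CDB Add1=-12; issue SUB r4<-Add1 // r0:16,r1:Add3,r2:16,r3:Add2,r4:Add1,r5:-12

STATUS = TAG Add3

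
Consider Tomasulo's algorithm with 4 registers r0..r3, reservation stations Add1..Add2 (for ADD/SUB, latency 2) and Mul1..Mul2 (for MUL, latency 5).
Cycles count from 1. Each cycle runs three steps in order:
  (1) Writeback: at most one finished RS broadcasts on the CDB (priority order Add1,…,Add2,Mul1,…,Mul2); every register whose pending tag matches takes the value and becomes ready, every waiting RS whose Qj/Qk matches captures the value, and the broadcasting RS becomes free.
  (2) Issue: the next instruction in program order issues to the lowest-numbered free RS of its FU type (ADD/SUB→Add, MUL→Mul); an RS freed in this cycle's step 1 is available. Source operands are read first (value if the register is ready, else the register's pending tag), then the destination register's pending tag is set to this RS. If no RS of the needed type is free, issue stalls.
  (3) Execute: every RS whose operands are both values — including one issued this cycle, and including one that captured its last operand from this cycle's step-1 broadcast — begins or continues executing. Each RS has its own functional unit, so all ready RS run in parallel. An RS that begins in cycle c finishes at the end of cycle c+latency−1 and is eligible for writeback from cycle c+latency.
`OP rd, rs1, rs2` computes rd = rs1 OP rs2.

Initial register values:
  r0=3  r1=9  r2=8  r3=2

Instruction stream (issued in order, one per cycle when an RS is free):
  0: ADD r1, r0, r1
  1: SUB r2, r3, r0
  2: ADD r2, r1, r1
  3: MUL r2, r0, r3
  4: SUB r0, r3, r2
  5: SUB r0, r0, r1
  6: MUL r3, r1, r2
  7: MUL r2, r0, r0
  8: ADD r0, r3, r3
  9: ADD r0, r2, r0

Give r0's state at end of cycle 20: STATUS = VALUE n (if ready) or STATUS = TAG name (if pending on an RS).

STATUS = VALUE 400

  c1: issue ADD r1<-Add1  regs: r0:3,r1:Add1,r2:8,r3:2
  c2: issue SUB r2<-Add2  regs: r0:3,r1:Add1,r2:Add2,r3:2
  c3: CDB Add1=12; issue ADD r2<-Add1  regs: r0:3,r1:12,r2:Add1,r3:2
  c4: CDB Add2=-1; issue MUL r2<-Mul1  regs: r0:3,r1:12,r2:Mul1,r3:2
  c5: CDB Add1=24; issue SUB r0<-Add1  regs: r0:Add1,r1:12,r2:Mul1,r3:2
  c6: issue SUB r0<-Add2  regs: r0:Add2,r1:12,r2:Mul1,r3:2
  c7: issue MUL r3<-Mul2  regs: r0:Add2,r1:12,r2:Mul1,r3:Mul2
  c8: stall  regs: r0:Add2,r1:12,r2:Mul1,r3:Mul2
  c9: CDB Mul1=6; issue MUL r2<-Mul1  regs: r0:Add2,r1:12,r2:Mul1,r3:Mul2
  c10: stall  regs: r0:Add2,r1:12,r2:Mul1,r3:Mul2
  c11: CDB Add1=-4; issue ADD r0<-Add1  regs: r0:Add1,r1:12,r2:Mul1,r3:Mul2
  c12: stall  regs: r0:Add1,r1:12,r2:Mul1,r3:Mul2
  c13: CDB Add2=-16; issue ADD r0<-Add2  regs: r0:Add2,r1:12,r2:Mul1,r3:Mul2
  c14: CDB Mul2=72  regs: r0:Add2,r1:12,r2:Mul1,r3:72
  c15: -  regs: r0:Add2,r1:12,r2:Mul1,r3:72
  c16: CDB Add1=144  regs: r0:Add2,r1:12,r2:Mul1,r3:72
  c17: -  regs: r0:Add2,r1:12,r2:Mul1,r3:72
  c18: CDB Mul1=256  regs: r0:Add2,r1:12,r2:256,r3:72
  c19: -  regs: r0:Add2,r1:12,r2:256,r3:72
  c20: CDB Add2=400  regs: r0:400,r1:12,r2:256,r3:72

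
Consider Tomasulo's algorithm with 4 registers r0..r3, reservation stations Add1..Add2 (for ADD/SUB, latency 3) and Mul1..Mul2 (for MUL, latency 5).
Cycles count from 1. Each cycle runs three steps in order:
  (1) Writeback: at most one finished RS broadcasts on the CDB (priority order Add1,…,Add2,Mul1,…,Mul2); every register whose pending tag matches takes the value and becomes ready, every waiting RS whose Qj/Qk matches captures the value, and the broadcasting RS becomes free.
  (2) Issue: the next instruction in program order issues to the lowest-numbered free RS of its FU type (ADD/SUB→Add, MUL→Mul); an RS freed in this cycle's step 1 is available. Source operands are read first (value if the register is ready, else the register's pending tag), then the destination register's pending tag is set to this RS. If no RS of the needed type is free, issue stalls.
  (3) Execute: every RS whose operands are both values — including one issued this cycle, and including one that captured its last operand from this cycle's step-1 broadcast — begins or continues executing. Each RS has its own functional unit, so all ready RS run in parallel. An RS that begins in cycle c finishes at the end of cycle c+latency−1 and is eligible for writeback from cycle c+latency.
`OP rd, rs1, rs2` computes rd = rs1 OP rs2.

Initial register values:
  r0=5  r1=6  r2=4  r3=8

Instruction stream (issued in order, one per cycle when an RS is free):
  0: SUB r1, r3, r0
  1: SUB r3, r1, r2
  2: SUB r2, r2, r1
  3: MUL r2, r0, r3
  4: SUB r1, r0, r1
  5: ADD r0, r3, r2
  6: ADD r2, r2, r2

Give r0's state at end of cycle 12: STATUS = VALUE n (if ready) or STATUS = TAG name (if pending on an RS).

STATUS = TAG Add2

c1: issue SUB r1<-Add1 | r0:5,r1:Add1,r2:4,r3:8
c2: issue SUB r3<-Add2 | r0:5,r1:Add1,r2:4,r3:Add2
c3: stall | r0:5,r1:Add1,r2:4,r3:Add2
c4: CDB Add1=3; issue SUB r2<-Add1 | r0:5,r1:3,r2:Add1,r3:Add2
c5: issue MUL r2<-Mul1 | r0:5,r1:3,r2:Mul1,r3:Add2
c6: stall | r0:5,r1:3,r2:Mul1,r3:Add2
c7: CDB Add1=1; issue SUB r1<-Add1 | r0:5,r1:Add1,r2:Mul1,r3:Add2
c8: CDB Add2=-1; issue ADD r0<-Add2 | r0:Add2,r1:Add1,r2:Mul1,r3:-1
c9: stall | r0:Add2,r1:Add1,r2:Mul1,r3:-1
c10: CDB Add1=2; issue ADD r2<-Add1 | r0:Add2,r1:2,r2:Add1,r3:-1
c11: - | r0:Add2,r1:2,r2:Add1,r3:-1
c12: - | r0:Add2,r1:2,r2:Add1,r3:-1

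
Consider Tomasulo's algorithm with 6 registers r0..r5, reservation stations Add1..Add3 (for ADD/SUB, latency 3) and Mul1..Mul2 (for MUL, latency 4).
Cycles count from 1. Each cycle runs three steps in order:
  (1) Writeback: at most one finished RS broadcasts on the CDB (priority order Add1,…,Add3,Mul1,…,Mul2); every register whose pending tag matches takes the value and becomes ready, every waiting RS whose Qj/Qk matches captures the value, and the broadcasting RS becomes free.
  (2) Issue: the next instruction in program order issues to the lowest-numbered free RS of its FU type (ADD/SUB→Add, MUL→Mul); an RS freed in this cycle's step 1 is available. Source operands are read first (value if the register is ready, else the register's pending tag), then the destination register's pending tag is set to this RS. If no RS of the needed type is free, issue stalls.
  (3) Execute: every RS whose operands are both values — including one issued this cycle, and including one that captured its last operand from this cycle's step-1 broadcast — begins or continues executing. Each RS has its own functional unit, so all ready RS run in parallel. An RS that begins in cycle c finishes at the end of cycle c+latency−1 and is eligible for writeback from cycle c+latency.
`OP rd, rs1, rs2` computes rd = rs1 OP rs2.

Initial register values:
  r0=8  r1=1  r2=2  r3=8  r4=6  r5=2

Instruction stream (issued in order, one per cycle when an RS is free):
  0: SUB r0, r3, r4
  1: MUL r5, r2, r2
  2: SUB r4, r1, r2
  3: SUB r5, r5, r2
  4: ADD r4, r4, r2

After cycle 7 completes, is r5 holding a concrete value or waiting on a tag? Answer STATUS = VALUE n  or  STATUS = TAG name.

c1: issue SUB r0<-Add1 | r0:Add1,r1:1,r2:2,r3:8,r4:6,r5:2
c2: issue MUL r5<-Mul1 | r0:Add1,r1:1,r2:2,r3:8,r4:6,r5:Mul1
c3: issue SUB r4<-Add2 | r0:Add1,r1:1,r2:2,r3:8,r4:Add2,r5:Mul1
c4: CDB Add1=2; issue SUB r5<-Add1 | r0:2,r1:1,r2:2,r3:8,r4:Add2,r5:Add1
c5: issue ADD r4<-Add3 | r0:2,r1:1,r2:2,r3:8,r4:Add3,r5:Add1
c6: CDB Add2=-1 | r0:2,r1:1,r2:2,r3:8,r4:Add3,r5:Add1
c7: CDB Mul1=4 | r0:2,r1:1,r2:2,r3:8,r4:Add3,r5:Add1

STATUS = TAG Add1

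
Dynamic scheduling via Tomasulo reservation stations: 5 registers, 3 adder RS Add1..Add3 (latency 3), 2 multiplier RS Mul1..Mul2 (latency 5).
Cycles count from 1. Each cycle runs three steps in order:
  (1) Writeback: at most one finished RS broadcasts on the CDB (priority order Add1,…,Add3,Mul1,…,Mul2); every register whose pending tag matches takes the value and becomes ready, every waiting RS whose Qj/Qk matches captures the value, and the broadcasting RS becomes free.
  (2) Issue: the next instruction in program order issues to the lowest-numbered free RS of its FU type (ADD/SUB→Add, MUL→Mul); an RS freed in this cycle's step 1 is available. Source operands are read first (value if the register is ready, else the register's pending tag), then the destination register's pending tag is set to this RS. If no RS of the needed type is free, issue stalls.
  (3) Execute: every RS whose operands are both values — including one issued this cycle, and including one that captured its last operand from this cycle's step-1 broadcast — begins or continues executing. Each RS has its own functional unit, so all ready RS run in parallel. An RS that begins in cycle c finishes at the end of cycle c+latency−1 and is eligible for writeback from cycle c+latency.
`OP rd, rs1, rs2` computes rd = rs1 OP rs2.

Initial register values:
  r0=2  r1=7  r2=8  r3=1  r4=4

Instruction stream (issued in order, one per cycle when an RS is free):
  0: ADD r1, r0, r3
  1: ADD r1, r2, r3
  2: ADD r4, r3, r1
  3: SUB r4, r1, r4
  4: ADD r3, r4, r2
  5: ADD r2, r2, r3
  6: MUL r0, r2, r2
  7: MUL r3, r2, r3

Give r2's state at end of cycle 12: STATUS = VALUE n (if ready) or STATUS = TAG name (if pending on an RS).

  c1: issue ADD r1<-Add1  regs: r0:2,r1:Add1,r2:8,r3:1,r4:4
  c2: issue ADD r1<-Add2  regs: r0:2,r1:Add2,r2:8,r3:1,r4:4
  c3: issue ADD r4<-Add3  regs: r0:2,r1:Add2,r2:8,r3:1,r4:Add3
  c4: CDB Add1=3; issue SUB r4<-Add1  regs: r0:2,r1:Add2,r2:8,r3:1,r4:Add1
  c5: CDB Add2=9; issue ADD r3<-Add2  regs: r0:2,r1:9,r2:8,r3:Add2,r4:Add1
  c6: stall  regs: r0:2,r1:9,r2:8,r3:Add2,r4:Add1
  c7: stall  regs: r0:2,r1:9,r2:8,r3:Add2,r4:Add1
  c8: CDB Add3=10; issue ADD r2<-Add3  regs: r0:2,r1:9,r2:Add3,r3:Add2,r4:Add1
  c9: issue MUL r0<-Mul1  regs: r0:Mul1,r1:9,r2:Add3,r3:Add2,r4:Add1
  c10: issue MUL r3<-Mul2  regs: r0:Mul1,r1:9,r2:Add3,r3:Mul2,r4:Add1
  c11: CDB Add1=-1  regs: r0:Mul1,r1:9,r2:Add3,r3:Mul2,r4:-1
  c12: -  regs: r0:Mul1,r1:9,r2:Add3,r3:Mul2,r4:-1

STATUS = TAG Add3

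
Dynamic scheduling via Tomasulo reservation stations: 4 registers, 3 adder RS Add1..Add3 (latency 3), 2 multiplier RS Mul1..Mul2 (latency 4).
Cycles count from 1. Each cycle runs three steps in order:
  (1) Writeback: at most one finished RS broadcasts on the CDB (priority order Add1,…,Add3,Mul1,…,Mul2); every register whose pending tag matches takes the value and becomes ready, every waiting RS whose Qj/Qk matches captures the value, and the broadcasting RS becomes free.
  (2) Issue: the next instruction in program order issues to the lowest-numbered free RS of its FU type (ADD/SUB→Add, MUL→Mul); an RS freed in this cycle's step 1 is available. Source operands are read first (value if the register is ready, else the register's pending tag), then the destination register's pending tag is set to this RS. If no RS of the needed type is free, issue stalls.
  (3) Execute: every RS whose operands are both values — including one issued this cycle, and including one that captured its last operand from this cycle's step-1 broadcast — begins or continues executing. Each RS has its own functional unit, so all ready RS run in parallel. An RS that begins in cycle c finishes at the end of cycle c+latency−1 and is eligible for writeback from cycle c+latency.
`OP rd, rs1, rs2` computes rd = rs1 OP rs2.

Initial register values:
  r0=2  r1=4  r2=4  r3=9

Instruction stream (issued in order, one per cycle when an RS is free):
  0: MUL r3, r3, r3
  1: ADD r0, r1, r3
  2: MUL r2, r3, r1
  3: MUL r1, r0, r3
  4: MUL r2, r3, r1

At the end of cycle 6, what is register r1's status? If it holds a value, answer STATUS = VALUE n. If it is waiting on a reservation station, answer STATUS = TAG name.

c1: issue MUL r3<-Mul1 | r0:2,r1:4,r2:4,r3:Mul1
c2: issue ADD r0<-Add1 | r0:Add1,r1:4,r2:4,r3:Mul1
c3: issue MUL r2<-Mul2 | r0:Add1,r1:4,r2:Mul2,r3:Mul1
c4: stall | r0:Add1,r1:4,r2:Mul2,r3:Mul1
c5: CDB Mul1=81; issue MUL r1<-Mul1 | r0:Add1,r1:Mul1,r2:Mul2,r3:81
c6: stall | r0:Add1,r1:Mul1,r2:Mul2,r3:81

STATUS = TAG Mul1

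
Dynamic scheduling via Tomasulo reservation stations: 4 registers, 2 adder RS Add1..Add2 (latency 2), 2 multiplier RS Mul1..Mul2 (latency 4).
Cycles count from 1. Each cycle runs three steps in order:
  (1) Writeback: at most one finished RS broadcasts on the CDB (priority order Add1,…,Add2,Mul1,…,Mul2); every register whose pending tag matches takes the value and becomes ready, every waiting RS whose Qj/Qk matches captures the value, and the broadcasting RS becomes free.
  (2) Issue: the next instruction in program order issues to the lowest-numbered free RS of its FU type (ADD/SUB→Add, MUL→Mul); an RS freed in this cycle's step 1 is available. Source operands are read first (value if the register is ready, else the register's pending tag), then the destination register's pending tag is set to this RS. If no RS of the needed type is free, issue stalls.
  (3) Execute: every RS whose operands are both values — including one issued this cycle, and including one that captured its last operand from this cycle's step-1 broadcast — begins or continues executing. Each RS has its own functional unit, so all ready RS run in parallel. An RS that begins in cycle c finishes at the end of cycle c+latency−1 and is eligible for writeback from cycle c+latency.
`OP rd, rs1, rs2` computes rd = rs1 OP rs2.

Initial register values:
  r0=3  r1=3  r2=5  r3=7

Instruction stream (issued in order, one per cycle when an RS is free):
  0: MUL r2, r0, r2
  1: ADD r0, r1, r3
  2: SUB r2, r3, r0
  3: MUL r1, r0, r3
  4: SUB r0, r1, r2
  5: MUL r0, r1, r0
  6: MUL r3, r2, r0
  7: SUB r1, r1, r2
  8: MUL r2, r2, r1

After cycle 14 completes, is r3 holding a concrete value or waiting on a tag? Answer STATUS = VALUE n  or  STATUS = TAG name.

STATUS = TAG Mul2

c1: issue MUL r2<-Mul1 | r0:3,r1:3,r2:Mul1,r3:7
c2: issue ADD r0<-Add1 | r0:Add1,r1:3,r2:Mul1,r3:7
c3: issue SUB r2<-Add2 | r0:Add1,r1:3,r2:Add2,r3:7
c4: CDB Add1=10; issue MUL r1<-Mul2 | r0:10,r1:Mul2,r2:Add2,r3:7
c5: CDB Mul1=15; issue SUB r0<-Add1 | r0:Add1,r1:Mul2,r2:Add2,r3:7
c6: CDB Add2=-3; issue MUL r0<-Mul1 | r0:Mul1,r1:Mul2,r2:-3,r3:7
c7: stall | r0:Mul1,r1:Mul2,r2:-3,r3:7
c8: CDB Mul2=70; issue MUL r3<-Mul2 | r0:Mul1,r1:70,r2:-3,r3:Mul2
c9: issue SUB r1<-Add2 | r0:Mul1,r1:Add2,r2:-3,r3:Mul2
c10: CDB Add1=73; stall | r0:Mul1,r1:Add2,r2:-3,r3:Mul2
c11: CDB Add2=73; stall | r0:Mul1,r1:73,r2:-3,r3:Mul2
c12: stall | r0:Mul1,r1:73,r2:-3,r3:Mul2
c13: stall | r0:Mul1,r1:73,r2:-3,r3:Mul2
c14: CDB Mul1=5110; issue MUL r2<-Mul1 | r0:5110,r1:73,r2:Mul1,r3:Mul2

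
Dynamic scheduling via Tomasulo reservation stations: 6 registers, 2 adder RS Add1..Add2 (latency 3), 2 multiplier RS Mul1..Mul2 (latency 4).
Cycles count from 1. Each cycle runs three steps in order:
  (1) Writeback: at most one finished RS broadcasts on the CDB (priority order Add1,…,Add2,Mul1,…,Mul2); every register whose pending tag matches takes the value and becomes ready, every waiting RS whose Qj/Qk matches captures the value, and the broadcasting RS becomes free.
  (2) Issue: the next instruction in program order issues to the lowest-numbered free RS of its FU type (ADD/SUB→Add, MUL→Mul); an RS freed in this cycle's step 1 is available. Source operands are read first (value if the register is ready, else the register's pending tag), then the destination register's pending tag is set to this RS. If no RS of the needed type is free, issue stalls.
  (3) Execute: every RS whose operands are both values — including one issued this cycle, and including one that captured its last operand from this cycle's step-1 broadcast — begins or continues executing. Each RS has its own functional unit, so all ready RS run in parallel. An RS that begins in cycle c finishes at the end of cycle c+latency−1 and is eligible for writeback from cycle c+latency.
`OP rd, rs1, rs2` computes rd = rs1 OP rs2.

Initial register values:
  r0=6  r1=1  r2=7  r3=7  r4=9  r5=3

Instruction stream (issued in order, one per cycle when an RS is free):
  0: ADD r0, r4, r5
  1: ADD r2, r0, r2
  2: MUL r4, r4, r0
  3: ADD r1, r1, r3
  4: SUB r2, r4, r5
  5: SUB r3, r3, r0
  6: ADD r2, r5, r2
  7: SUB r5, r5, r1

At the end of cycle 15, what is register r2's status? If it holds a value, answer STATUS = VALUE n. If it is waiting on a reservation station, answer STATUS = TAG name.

c1: issue ADD r0<-Add1 | r0:Add1,r1:1,r2:7,r3:7,r4:9,r5:3
c2: issue ADD r2<-Add2 | r0:Add1,r1:1,r2:Add2,r3:7,r4:9,r5:3
c3: issue MUL r4<-Mul1 | r0:Add1,r1:1,r2:Add2,r3:7,r4:Mul1,r5:3
c4: CDB Add1=12; issue ADD r1<-Add1 | r0:12,r1:Add1,r2:Add2,r3:7,r4:Mul1,r5:3
c5: stall | r0:12,r1:Add1,r2:Add2,r3:7,r4:Mul1,r5:3
c6: stall | r0:12,r1:Add1,r2:Add2,r3:7,r4:Mul1,r5:3
c7: CDB Add1=8; issue SUB r2<-Add1 | r0:12,r1:8,r2:Add1,r3:7,r4:Mul1,r5:3
c8: CDB Add2=19; issue SUB r3<-Add2 | r0:12,r1:8,r2:Add1,r3:Add2,r4:Mul1,r5:3
c9: CDB Mul1=108; stall | r0:12,r1:8,r2:Add1,r3:Add2,r4:108,r5:3
c10: stall | r0:12,r1:8,r2:Add1,r3:Add2,r4:108,r5:3
c11: CDB Add2=-5; issue ADD r2<-Add2 | r0:12,r1:8,r2:Add2,r3:-5,r4:108,r5:3
c12: CDB Add1=105; issue SUB r5<-Add1 | r0:12,r1:8,r2:Add2,r3:-5,r4:108,r5:Add1
c13: - | r0:12,r1:8,r2:Add2,r3:-5,r4:108,r5:Add1
c14: - | r0:12,r1:8,r2:Add2,r3:-5,r4:108,r5:Add1
c15: CDB Add1=-5 | r0:12,r1:8,r2:Add2,r3:-5,r4:108,r5:-5

STATUS = TAG Add2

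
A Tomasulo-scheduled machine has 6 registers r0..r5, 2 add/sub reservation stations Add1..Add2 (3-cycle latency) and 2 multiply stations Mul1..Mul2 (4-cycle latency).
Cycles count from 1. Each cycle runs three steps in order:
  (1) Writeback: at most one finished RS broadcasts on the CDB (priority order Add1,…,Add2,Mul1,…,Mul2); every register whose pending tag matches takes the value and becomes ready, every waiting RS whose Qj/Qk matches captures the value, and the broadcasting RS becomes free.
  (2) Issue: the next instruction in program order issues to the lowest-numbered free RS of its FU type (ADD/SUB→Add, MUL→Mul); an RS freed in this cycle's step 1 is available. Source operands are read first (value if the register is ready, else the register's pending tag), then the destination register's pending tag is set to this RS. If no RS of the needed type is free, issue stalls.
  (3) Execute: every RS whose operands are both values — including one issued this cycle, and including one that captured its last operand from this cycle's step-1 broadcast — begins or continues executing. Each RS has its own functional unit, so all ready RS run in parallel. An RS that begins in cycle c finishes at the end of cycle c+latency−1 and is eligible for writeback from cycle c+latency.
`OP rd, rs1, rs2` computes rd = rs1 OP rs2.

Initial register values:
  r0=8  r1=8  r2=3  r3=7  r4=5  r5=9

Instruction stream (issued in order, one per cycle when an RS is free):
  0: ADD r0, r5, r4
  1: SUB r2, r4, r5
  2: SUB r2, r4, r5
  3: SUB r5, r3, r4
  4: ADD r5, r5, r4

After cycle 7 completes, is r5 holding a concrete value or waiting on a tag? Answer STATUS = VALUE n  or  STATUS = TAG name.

cycle 1: issue ADD r0<-Add1 // r0:Add1,r1:8,r2:3,r3:7,r4:5,r5:9
cycle 2: issue SUB r2<-Add2 // r0:Add1,r1:8,r2:Add2,r3:7,r4:5,r5:9
cycle 3: stall // r0:Add1,r1:8,r2:Add2,r3:7,r4:5,r5:9
cycle 4: CDB Add1=14; issue SUB r2<-Add1 // r0:14,r1:8,r2:Add1,r3:7,r4:5,r5:9
cycle 5: CDB Add2=-4; issue SUB r5<-Add2 // r0:14,r1:8,r2:Add1,r3:7,r4:5,r5:Add2
cycle 6: stall // r0:14,r1:8,r2:Add1,r3:7,r4:5,r5:Add2
cycle 7: CDB Add1=-4; issue ADD r5<-Add1 // r0:14,r1:8,r2:-4,r3:7,r4:5,r5:Add1

STATUS = TAG Add1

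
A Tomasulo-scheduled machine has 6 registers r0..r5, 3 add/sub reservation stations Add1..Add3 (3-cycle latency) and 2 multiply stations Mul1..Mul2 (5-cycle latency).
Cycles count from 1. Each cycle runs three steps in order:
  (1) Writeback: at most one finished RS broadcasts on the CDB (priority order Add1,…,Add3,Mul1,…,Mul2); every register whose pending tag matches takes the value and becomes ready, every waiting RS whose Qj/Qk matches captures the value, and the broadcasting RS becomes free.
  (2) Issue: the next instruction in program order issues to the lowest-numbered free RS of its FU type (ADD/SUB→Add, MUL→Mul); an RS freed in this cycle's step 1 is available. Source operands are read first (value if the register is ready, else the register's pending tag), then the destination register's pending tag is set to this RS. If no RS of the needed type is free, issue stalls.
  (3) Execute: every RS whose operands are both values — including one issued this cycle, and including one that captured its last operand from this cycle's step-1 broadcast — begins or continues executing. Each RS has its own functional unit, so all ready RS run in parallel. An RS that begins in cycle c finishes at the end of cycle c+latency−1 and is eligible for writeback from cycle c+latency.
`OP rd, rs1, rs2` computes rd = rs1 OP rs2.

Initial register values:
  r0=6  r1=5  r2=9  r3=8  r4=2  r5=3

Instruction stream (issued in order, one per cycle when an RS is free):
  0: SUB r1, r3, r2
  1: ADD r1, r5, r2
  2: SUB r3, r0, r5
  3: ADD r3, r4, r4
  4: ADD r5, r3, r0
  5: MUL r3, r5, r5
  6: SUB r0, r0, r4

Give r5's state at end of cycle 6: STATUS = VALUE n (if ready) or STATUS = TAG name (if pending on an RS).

cycle 1: issue SUB r1<-Add1 // r0:6,r1:Add1,r2:9,r3:8,r4:2,r5:3
cycle 2: issue ADD r1<-Add2 // r0:6,r1:Add2,r2:9,r3:8,r4:2,r5:3
cycle 3: issue SUB r3<-Add3 // r0:6,r1:Add2,r2:9,r3:Add3,r4:2,r5:3
cycle 4: CDB Add1=-1; issue ADD r3<-Add1 // r0:6,r1:Add2,r2:9,r3:Add1,r4:2,r5:3
cycle 5: CDB Add2=12; issue ADD r5<-Add2 // r0:6,r1:12,r2:9,r3:Add1,r4:2,r5:Add2
cycle 6: CDB Add3=3; issue MUL r3<-Mul1 // r0:6,r1:12,r2:9,r3:Mul1,r4:2,r5:Add2

STATUS = TAG Add2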